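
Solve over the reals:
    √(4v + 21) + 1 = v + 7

Isolate the radical: √(4v + 21) = v + 6.
Square both sides: 4v + 21 = (v + 6)².
Expand and rearrange: v² + 8v + 15 = 0.
Solving gives v = -3 or v = -5.
Check each candidate in the original equation:
  v = -3: √(9) = 3, while v + 6 = 3 — valid.
  v = -5: √(1) = 1, while v + 6 = 1 — valid.

v = -5 or v = -3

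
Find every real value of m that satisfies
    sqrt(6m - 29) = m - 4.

m = 5 or m = 9

Square both sides: 6m - 29 = (m - 4)^2.
Expand and rearrange: m^2 - 14m + 45 = 0.
Solving gives m = 9 or m = 5.
Check each candidate in the original equation:
  m = 9: sqrt(25) = 5, while m - 4 = 5 — valid.
  m = 5: sqrt(1) = 1, while m - 4 = 1 — valid.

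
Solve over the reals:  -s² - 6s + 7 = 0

s = -7 or s = 1

Factor: -1(s + 7)(s - 1) = 0.
So s = -7 or s = 1.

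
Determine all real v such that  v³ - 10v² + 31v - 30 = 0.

v = 2 or v = 3 or v = 5

Possible rational roots are divisors of -30. Testing v = 3 gives 0, so (v - 3) is a factor.
Divide: v³ - 10v² + 31v - 30 = (v - 3)(v² - 7v + 10).
Factor the quadratic: v = 5 or v = 2.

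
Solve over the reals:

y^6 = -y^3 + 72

Let u = y^3. The equation becomes u^2 + u - 72 = 0.
Factor: (u - 8)(u + 9) = 0, so u = 8 or u = -9.
y^3 = 8 gives y = 2.
y^3 = -9 gives y = -(9)^(1/3) ~= -2.0801.

y = -2.0801 or y = 2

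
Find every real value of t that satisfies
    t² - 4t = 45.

t = -5 or t = 9

Bring every term to one side: t² - 4t - 45 = 0.
Factor: (t + 5)(t - 9) = 0.
So t = -5 or t = 9.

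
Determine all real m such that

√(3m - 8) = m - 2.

Square both sides: 3m - 8 = (m - 2)².
Expand and rearrange: m² - 7m + 12 = 0.
Solving gives m = 4 or m = 3.
Check each candidate in the original equation:
  m = 4: √(4) = 2, while m - 2 = 2 — valid.
  m = 3: √(1) = 1, while m - 2 = 1 — valid.

m = 3 or m = 4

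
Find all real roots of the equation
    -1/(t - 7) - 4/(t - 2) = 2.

t = -0.1504 or t = 6.6504

Multiply both sides by (t - 7)(t - 2):
-(t - 2) - 4(t - 7) = 2(t - 7)(t - 2).
Expand and collect terms: 2t² - 13t - 2 = 0.
By the quadratic formula, t = (13 ± √185) / 4, so t ≈ 6.6504 or t ≈ -0.1504.
Neither value makes a denominator zero (t ≠ 7, t ≠ 2), so both are valid.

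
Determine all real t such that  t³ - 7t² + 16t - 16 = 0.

t = 4

Possible rational roots are divisors of -16. Testing t = 4 gives 0, so (t - 4) is a factor.
Divide: t³ - 7t² + 16t - 16 = (t - 4)(t² - 3t + 4).
The quadratic t² - 3t + 4 has discriminant -7 < 0, so no further real roots.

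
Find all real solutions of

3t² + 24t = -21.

t = -7 or t = -1

Bring every term to one side: 3t² + 24t + 21 = 0.
Factor: 3(t + 7)(t + 1) = 0.
So t = -7 or t = -1.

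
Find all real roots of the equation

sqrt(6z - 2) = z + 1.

z = 1 or z = 3

Square both sides: 6z - 2 = (z + 1)^2.
Expand and rearrange: z^2 - 4z + 3 = 0.
Solving gives z = 3 or z = 1.
Check each candidate in the original equation:
  z = 3: sqrt(16) = 4, while z + 1 = 4 — valid.
  z = 1: sqrt(4) = 2, while z + 1 = 2 — valid.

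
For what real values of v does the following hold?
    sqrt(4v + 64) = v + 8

v = 0

Square both sides: 4v + 64 = (v + 8)^2.
Expand and rearrange: v^2 + 12v = 0.
Solving gives v = 0 or v = -12.
Check each candidate in the original equation:
  v = 0: sqrt(64) = 8, while v + 8 = 8 — valid.
  v = -12: sqrt(16) = 4, while v + 8 = -4 — extraneous.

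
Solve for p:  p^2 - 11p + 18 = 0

Factor: (p - 9)(p - 2) = 0.
So p = 9 or p = 2.

p = 2 or p = 9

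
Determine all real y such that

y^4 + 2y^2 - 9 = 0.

Let u = y^2. The equation becomes u^2 + 2u - 9 = 0.
By the quadratic formula, u = -1 + sqrt(10) or u = -sqrt(10) - 1.
y^2 = -1 + sqrt(10) gives y = +/-sqrt(-1 + sqrt(10)) ~= +/-1.4705.
y^2 = -sqrt(10) - 1 < 0 has no real solution.

y = -1.4705 or y = 1.4705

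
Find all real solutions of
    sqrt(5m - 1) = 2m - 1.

Square both sides: 5m - 1 = (2m - 1)^2.
Expand and rearrange: 4m^2 - 9m + 2 = 0.
Solving gives m = 2 or m = 0.25.
Check each candidate in the original equation:
  m = 2: sqrt(9) = 3, while 2m - 1 = 3 — valid.
  m = 0.25: sqrt(0.25) = 0.5, while 2m - 1 = -0.5 — extraneous.

m = 2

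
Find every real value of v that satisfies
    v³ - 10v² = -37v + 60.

v = 5

Rearrange: v³ - 10v² + 37v - 60 = 0.
Possible rational roots are divisors of -60. Testing v = 5 gives 0, so (v - 5) is a factor.
Divide: v³ - 10v² + 37v - 60 = (v - 5)(v² - 5v + 12).
The quadratic v² - 5v + 12 has discriminant -23 < 0, so no further real roots.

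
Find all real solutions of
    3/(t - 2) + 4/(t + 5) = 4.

Multiply both sides by (t - 2)(t + 5):
3(t + 5) + 4(t - 2) = 4(t - 2)(t + 5).
Expand and collect terms: 4t² + 5t - 47 = 0.
By the quadratic formula, t = (-5 ± √777) / 8, so t ≈ 2.8593 or t ≈ -4.1093.
Neither value makes a denominator zero (t ≠ 2, t ≠ -5), so both are valid.

t = -4.1093 or t = 2.8593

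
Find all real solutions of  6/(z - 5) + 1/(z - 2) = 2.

Multiply both sides by (z - 5)(z - 2):
6(z - 2) + (z - 5) = 2(z - 5)(z - 2).
Expand and collect terms: 2z^2 - 21z + 37 = 0.
By the quadratic formula, z = (21 +/- sqrt(145)) / 4, so z ~= 8.2604 or z ~= 2.2396.
Neither value makes a denominator zero (z != 5, z != 2), so both are valid.

z = 2.2396 or z = 8.2604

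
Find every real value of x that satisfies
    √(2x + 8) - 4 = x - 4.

Isolate the radical: √(2x + 8) = x.
Square both sides: 2x + 8 = (x)².
Expand and rearrange: x² - 2x - 8 = 0.
Solving gives x = 4 or x = -2.
Check each candidate in the original equation:
  x = 4: √(16) = 4, while x = 4 — valid.
  x = -2: √(4) = 2, while x = -2 — extraneous.

x = 4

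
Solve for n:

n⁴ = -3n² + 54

n = -2.4495 or n = 2.4495

Let u = n². The equation becomes u² + 3u - 54 = 0.
Factor: (u + 9)(u - 6) = 0, so u = -9 or u = 6.
n² = -9 < 0 has no real solution.
n² = 6 gives n = ±√(6) ≈ ±2.4495.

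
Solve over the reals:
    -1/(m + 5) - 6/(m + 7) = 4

Multiply both sides by (m + 5)(m + 7):
-(m + 7) - 6(m + 5) = 4(m + 5)(m + 7).
Expand and collect terms: 4m² + 55m + 177 = 0.
By the quadratic formula, m = (-55 ± √193) / 8, so m ≈ -5.1384 or m ≈ -8.6116.
Neither value makes a denominator zero (m ≠ -5, m ≠ -7), so both are valid.

m = -8.6116 or m = -5.1384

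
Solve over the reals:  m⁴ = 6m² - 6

m = -2.1753 or m = -1.126 or m = 1.126 or m = 2.1753

Let u = m². The equation becomes u² - 6u + 6 = 0.
By the quadratic formula, u = √(3) + 3 or u = 3 - √(3).
m² = √(3) + 3 gives m = ±√(√(3) + 3) ≈ ±2.1753.
m² = 3 - √(3) gives m = ±√(3 - √(3)) ≈ ±1.126.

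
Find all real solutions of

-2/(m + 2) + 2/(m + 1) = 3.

Multiply both sides by (m + 2)(m + 1):
-2(m + 1) + 2(m + 2) = 3(m + 2)(m + 1).
Expand and collect terms: 3m² + 9m + 4 = 0.
By the quadratic formula, m = (-9 ± √33) / 6, so m ≈ -0.5426 or m ≈ -2.4574.
Neither value makes a denominator zero (m ≠ -2, m ≠ -1), so both are valid.

m = -2.4574 or m = -0.5426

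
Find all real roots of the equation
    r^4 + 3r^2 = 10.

Let u = r^2. The equation becomes u^2 + 3u - 10 = 0.
Factor: (u + 5)(u - 2) = 0, so u = -5 or u = 2.
r^2 = -5 < 0 has no real solution.
r^2 = 2 gives r = +/-sqrt(2) ~= +/-1.4142.

r = -1.4142 or r = 1.4142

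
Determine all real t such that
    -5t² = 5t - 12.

t = -2.1279 or t = 1.1279

Rearrange to standard form: -5t² - 5t + 12 = 0.
Discriminant: (-5)² − 4·(-5)·12 = 265.
Quadratic formula: t = (5 ± √265) / (-10).
So t = -√(265)/10 - 1/2 ≈ -2.1279 or t = -1/2 + √(265)/10 ≈ 1.1279.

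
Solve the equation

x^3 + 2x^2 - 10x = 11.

Rearrange: x^3 + 2x^2 - 10x - 11 = 0.
Possible rational roots are divisors of -11. Testing x = -1 gives 0, so (x + 1) is a factor.
Divide: x^3 + 2x^2 - 10x - 11 = (x + 1)(x^2 + x - 11).
Apply the quadratic formula to x^2 + x - 11 = 0: x = (-1 +/- sqrt(45))/2, i.e. x ~= 2.8541 or x ~= -3.8541.

x = -3.8541 or x = -1 or x = 2.8541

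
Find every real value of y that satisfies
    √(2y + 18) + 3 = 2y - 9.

y = 9

Isolate the radical: √(2y + 18) = 2y - 12.
Square both sides: 2y + 18 = (2y - 12)².
Expand and rearrange: 4y² - 50y + 126 = 0.
Solving gives y = 9 or y = 3.5.
Check each candidate in the original equation:
  y = 9: √(36) = 6, while 2y - 12 = 6 — valid.
  y = 3.5: √(25) = 5, while 2y - 12 = -5 — extraneous.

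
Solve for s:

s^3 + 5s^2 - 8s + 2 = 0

Possible rational roots are divisors of 2. Testing s = 1 gives 0, so (s - 1) is a factor.
Divide: s^3 + 5s^2 - 8s + 2 = (s - 1)(s^2 + 6s - 2).
Apply the quadratic formula to s^2 + 6s - 2 = 0: s = (-6 +/- sqrt(44))/2, i.e. s ~= 0.3166 or s ~= -6.3166.

s = -6.3166 or s = 0.3166 or s = 1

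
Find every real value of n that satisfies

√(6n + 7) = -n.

n = -1

Square both sides: 6n + 7 = (-n)².
Expand and rearrange: n² - 6n - 7 = 0.
Solving gives n = 7 or n = -1.
Check each candidate in the original equation:
  n = 7: √(49) = 7, while -n = -7 — extraneous.
  n = -1: √(1) = 1, while -n = 1 — valid.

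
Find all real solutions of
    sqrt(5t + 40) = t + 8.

Square both sides: 5t + 40 = (t + 8)^2.
Expand and rearrange: t^2 + 11t + 24 = 0.
Solving gives t = -3 or t = -8.
Check each candidate in the original equation:
  t = -3: sqrt(25) = 5, while t + 8 = 5 — valid.
  t = -8: sqrt(0) = 0, while t + 8 = 0 — valid.

t = -8 or t = -3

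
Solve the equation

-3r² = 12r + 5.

r = -3.5275 or r = -0.4725

Rearrange to standard form: -3r² - 12r - 5 = 0.
Discriminant: (-12)² − 4·(-3)·(-5) = 84.
Quadratic formula: r = (12 ± √84) / (-6).
So r = -2 - √(21)/3 ≈ -3.5275 or r = -2 + √(21)/3 ≈ -0.4725.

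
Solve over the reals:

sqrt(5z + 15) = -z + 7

z = 2

Square both sides: 5z + 15 = (-z + 7)^2.
Expand and rearrange: z^2 - 19z + 34 = 0.
Solving gives z = 17 or z = 2.
Check each candidate in the original equation:
  z = 17: sqrt(100) = 10, while -z + 7 = -10 — extraneous.
  z = 2: sqrt(25) = 5, while -z + 7 = 5 — valid.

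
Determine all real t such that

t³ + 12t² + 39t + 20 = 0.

Possible rational roots are divisors of 20. Testing t = -5 gives 0, so (t + 5) is a factor.
Divide: t³ + 12t² + 39t + 20 = (t + 5)(t² + 7t + 4).
Apply the quadratic formula to t² + 7t + 4 = 0: t = (-7 ± √33)/2, i.e. t ≈ -0.6277 or t ≈ -6.3723.

t = -6.3723 or t = -5 or t = -0.6277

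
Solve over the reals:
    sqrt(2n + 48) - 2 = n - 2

n = 8

Isolate the radical: sqrt(2n + 48) = n.
Square both sides: 2n + 48 = (n)^2.
Expand and rearrange: n^2 - 2n - 48 = 0.
Solving gives n = 8 or n = -6.
Check each candidate in the original equation:
  n = 8: sqrt(64) = 8, while n = 8 — valid.
  n = -6: sqrt(36) = 6, while n = -6 — extraneous.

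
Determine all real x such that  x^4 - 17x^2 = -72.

Let u = x^2. The equation becomes u^2 - 17u + 72 = 0.
Factor: (u - 9)(u - 8) = 0, so u = 9 or u = 8.
x^2 = 9 gives x = +/-3.
x^2 = 8 gives x = +/-2*sqrt(2) ~= +/-2.8284.

x = -3 or x = -2.8284 or x = 2.8284 or x = 3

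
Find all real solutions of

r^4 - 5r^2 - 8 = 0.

Let u = r^2. The equation becomes u^2 - 5u - 8 = 0.
By the quadratic formula, u = 5/2 + sqrt(57)/2 or u = 5/2 - sqrt(57)/2.
r^2 = 5/2 + sqrt(57)/2 gives r = +/-sqrt(5/2 + sqrt(57)/2) ~= +/-2.505.
r^2 = 5/2 - sqrt(57)/2 < 0 has no real solution.

r = -2.505 or r = 2.505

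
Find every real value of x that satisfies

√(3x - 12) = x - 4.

Square both sides: 3x - 12 = (x - 4)².
Expand and rearrange: x² - 11x + 28 = 0.
Solving gives x = 7 or x = 4.
Check each candidate in the original equation:
  x = 7: √(9) = 3, while x - 4 = 3 — valid.
  x = 4: √(0) = 0, while x - 4 = 0 — valid.

x = 4 or x = 7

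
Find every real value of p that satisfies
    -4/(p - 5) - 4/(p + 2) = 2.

p = -4.5311 or p = 3.5311

Multiply both sides by (p - 5)(p + 2):
-4(p + 2) - 4(p - 5) = 2(p - 5)(p + 2).
Expand and collect terms: 2p^2 + 2p - 32 = 0.
By the quadratic formula, p = (-2 +/- sqrt(260)) / 4, so p ~= 3.5311 or p ~= -4.5311.
Neither value makes a denominator zero (p != 5, p != -2), so both are valid.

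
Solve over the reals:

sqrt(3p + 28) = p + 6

p = -1

Square both sides: 3p + 28 = (p + 6)^2.
Expand and rearrange: p^2 + 9p + 8 = 0.
Solving gives p = -1 or p = -8.
Check each candidate in the original equation:
  p = -1: sqrt(25) = 5, while p + 6 = 5 — valid.
  p = -8: sqrt(4) = 2, while p + 6 = -2 — extraneous.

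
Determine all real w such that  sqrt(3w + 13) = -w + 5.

Square both sides: 3w + 13 = (-w + 5)^2.
Expand and rearrange: w^2 - 13w + 12 = 0.
Solving gives w = 12 or w = 1.
Check each candidate in the original equation:
  w = 12: sqrt(49) = 7, while -w + 5 = -7 — extraneous.
  w = 1: sqrt(16) = 4, while -w + 5 = 4 — valid.

w = 1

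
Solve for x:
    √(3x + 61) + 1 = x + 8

Isolate the radical: √(3x + 61) = x + 7.
Square both sides: 3x + 61 = (x + 7)².
Expand and rearrange: x² + 11x - 12 = 0.
Solving gives x = 1 or x = -12.
Check each candidate in the original equation:
  x = 1: √(64) = 8, while x + 7 = 8 — valid.
  x = -12: √(25) = 5, while x + 7 = -5 — extraneous.

x = 1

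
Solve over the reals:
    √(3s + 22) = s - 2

Square both sides: 3s + 22 = (s - 2)².
Expand and rearrange: s² - 7s - 18 = 0.
Solving gives s = 9 or s = -2.
Check each candidate in the original equation:
  s = 9: √(49) = 7, while s - 2 = 7 — valid.
  s = -2: √(16) = 4, while s - 2 = -4 — extraneous.

s = 9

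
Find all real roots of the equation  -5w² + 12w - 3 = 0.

w = 0.2835 or w = 2.1165

Discriminant: (12)² − 4·(-5)·(-3) = 84.
Quadratic formula: w = (-12 ± √84) / (-10).
So w = 6/5 - √(21)/5 ≈ 0.2835 or w = √(21)/5 + 6/5 ≈ 2.1165.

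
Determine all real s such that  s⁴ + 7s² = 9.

s = -1.0535 or s = 1.0535

Let u = s². The equation becomes u² + 7u - 9 = 0.
By the quadratic formula, u = -7/2 + √(85)/2 or u = -√(85)/2 - 7/2.
s² = -7/2 + √(85)/2 gives s = ±√(-7/2 + √(85)/2) ≈ ±1.0535.
s² = -√(85)/2 - 7/2 < 0 has no real solution.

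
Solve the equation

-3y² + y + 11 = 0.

y = -1.7554 or y = 2.0888

Discriminant: (1)² − 4·(-3)·11 = 133.
Quadratic formula: y = (-1 ± √133) / (-6).
So y = 1/6 - √(133)/6 ≈ -1.7554 or y = 1/6 + √(133)/6 ≈ 2.0888.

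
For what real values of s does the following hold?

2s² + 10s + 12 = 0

Factor: 2(s + 2)(s + 3) = 0.
So s = -2 or s = -3.

s = -3 or s = -2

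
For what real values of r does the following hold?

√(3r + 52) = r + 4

Square both sides: 3r + 52 = (r + 4)².
Expand and rearrange: r² + 5r - 36 = 0.
Solving gives r = 4 or r = -9.
Check each candidate in the original equation:
  r = 4: √(64) = 8, while r + 4 = 8 — valid.
  r = -9: √(25) = 5, while r + 4 = -5 — extraneous.

r = 4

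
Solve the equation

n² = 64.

n = -8 or n = 8

Bring every term to one side: n² - 64 = 0.
Factor: (n + 8)(n - 8) = 0.
So n = -8 or n = 8.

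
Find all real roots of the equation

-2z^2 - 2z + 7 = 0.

z = -2.4365 or z = 1.4365

Discriminant: (-2)^2 - 4*(-2)*7 = 60.
Quadratic formula: z = (2 +/- sqrt(60)) / (-4).
So z = -sqrt(15)/2 - 1/2 ~= -2.4365 or z = -1/2 + sqrt(15)/2 ~= 1.4365.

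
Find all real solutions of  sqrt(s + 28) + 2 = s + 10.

s = -3

Isolate the radical: sqrt(s + 28) = s + 8.
Square both sides: s + 28 = (s + 8)^2.
Expand and rearrange: s^2 + 15s + 36 = 0.
Solving gives s = -3 or s = -12.
Check each candidate in the original equation:
  s = -3: sqrt(25) = 5, while s + 8 = 5 — valid.
  s = -12: sqrt(16) = 4, while s + 8 = -4 — extraneous.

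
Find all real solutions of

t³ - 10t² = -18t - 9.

t = -0.4051 or t = 3 or t = 7.4051

Rearrange: t³ - 10t² + 18t + 9 = 0.
Possible rational roots are divisors of 9. Testing t = 3 gives 0, so (t - 3) is a factor.
Divide: t³ - 10t² + 18t + 9 = (t - 3)(t² - 7t - 3).
Apply the quadratic formula to t² - 7t - 3 = 0: t = (7 ± √61)/2, i.e. t ≈ 7.4051 or t ≈ -0.4051.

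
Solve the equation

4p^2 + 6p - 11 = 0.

Discriminant: (6)^2 - 4*4*(-11) = 212.
Quadratic formula: p = (-6 +/- sqrt(212)) / 8.
So p = -3/4 + sqrt(53)/4 ~= 1.07 or p = -sqrt(53)/4 - 3/4 ~= -2.57.

p = -2.57 or p = 1.07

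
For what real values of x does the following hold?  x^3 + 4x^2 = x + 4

x = -4 or x = -1 or x = 1

Rearrange: x^3 + 4x^2 - x - 4 = 0.
Possible rational roots are divisors of -4. Testing x = -1 gives 0, so (x + 1) is a factor.
Divide: x^3 + 4x^2 - x - 4 = (x + 1)(x^2 + 3x - 4).
Factor the quadratic: x = 1 or x = -4.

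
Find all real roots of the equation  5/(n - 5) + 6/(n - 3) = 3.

Multiply both sides by (n - 5)(n - 3):
5(n - 3) + 6(n - 5) = 3(n - 5)(n - 3).
Expand and collect terms: 3n² - 35n + 90 = 0.
By the quadratic formula, n = (35 ± √145) / 6, so n ≈ 7.8403 or n ≈ 3.8264.
Neither value makes a denominator zero (n ≠ 5, n ≠ 3), so both are valid.

n = 3.8264 or n = 7.8403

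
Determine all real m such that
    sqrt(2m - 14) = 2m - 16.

Square both sides: 2m - 14 = (2m - 16)^2.
Expand and rearrange: 4m^2 - 66m + 270 = 0.
Solving gives m = 9 or m = 7.5.
Check each candidate in the original equation:
  m = 9: sqrt(4) = 2, while 2m - 16 = 2 — valid.
  m = 7.5: sqrt(1) = 1, while 2m - 16 = -1 — extraneous.

m = 9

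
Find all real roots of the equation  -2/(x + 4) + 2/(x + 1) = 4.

Multiply both sides by (x + 4)(x + 1):
-2(x + 1) + 2(x + 4) = 4(x + 4)(x + 1).
Expand and collect terms: 4x^2 + 20x + 10 = 0.
By the quadratic formula, x = (-20 +/- sqrt(240)) / 8, so x ~= -0.5635 or x ~= -4.4365.
Neither value makes a denominator zero (x != -4, x != -1), so both are valid.

x = -4.4365 or x = -0.5635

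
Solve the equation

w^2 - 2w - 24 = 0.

w = -4 or w = 6

Factor: (w - 6)(w + 4) = 0.
So w = 6 or w = -4.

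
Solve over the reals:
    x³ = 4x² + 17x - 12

Rearrange: x³ - 4x² - 17x + 12 = 0.
Possible rational roots are divisors of 12. Testing x = -3 gives 0, so (x + 3) is a factor.
Divide: x³ - 4x² - 17x + 12 = (x + 3)(x² - 7x + 4).
Apply the quadratic formula to x² - 7x + 4 = 0: x = (7 ± √33)/2, i.e. x ≈ 6.3723 or x ≈ 0.6277.

x = -3 or x = 0.6277 or x = 6.3723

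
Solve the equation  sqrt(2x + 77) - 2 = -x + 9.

Isolate the radical: sqrt(2x + 77) = -x + 11.
Square both sides: 2x + 77 = (-x + 11)^2.
Expand and rearrange: x^2 - 24x + 44 = 0.
Solving gives x = 22 or x = 2.
Check each candidate in the original equation:
  x = 22: sqrt(121) = 11, while -x + 11 = -11 — extraneous.
  x = 2: sqrt(81) = 9, while -x + 11 = 9 — valid.

x = 2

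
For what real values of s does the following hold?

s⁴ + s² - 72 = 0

s = -2.8284 or s = 2.8284

Let u = s². The equation becomes u² + u - 72 = 0.
Factor: (u + 9)(u - 8) = 0, so u = -9 or u = 8.
s² = -9 < 0 has no real solution.
s² = 8 gives s = ±2·√(2) ≈ ±2.8284.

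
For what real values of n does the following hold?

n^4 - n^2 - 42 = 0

Let u = n^2. The equation becomes u^2 - u - 42 = 0.
Factor: (u + 6)(u - 7) = 0, so u = -6 or u = 7.
n^2 = -6 < 0 has no real solution.
n^2 = 7 gives n = +/-sqrt(7) ~= +/-2.6458.

n = -2.6458 or n = 2.6458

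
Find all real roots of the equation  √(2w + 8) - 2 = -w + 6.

Isolate the radical: √(2w + 8) = -w + 8.
Square both sides: 2w + 8 = (-w + 8)².
Expand and rearrange: w² - 18w + 56 = 0.
Solving gives w = 14 or w = 4.
Check each candidate in the original equation:
  w = 14: √(36) = 6, while -w + 8 = -6 — extraneous.
  w = 4: √(16) = 4, while -w + 8 = 4 — valid.

w = 4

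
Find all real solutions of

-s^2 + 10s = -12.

Rearrange to standard form: -s^2 + 10s + 12 = 0.
Discriminant: (10)^2 - 4*(-1)*12 = 148.
Quadratic formula: s = (-10 +/- sqrt(148)) / (-2).
So s = 5 - sqrt(37) ~= -1.0828 or s = 5 + sqrt(37) ~= 11.0828.

s = -1.0828 or s = 11.0828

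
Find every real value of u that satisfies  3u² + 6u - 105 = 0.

Factor: 3(u - 5)(u + 7) = 0.
So u = 5 or u = -7.

u = -7 or u = 5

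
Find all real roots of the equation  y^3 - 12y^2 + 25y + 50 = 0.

Possible rational roots are divisors of 50. Testing y = 5 gives 0, so (y - 5) is a factor.
Divide: y^3 - 12y^2 + 25y + 50 = (y - 5)(y^2 - 7y - 10).
Apply the quadratic formula to y^2 - 7y - 10 = 0: y = (7 +/- sqrt(89))/2, i.e. y ~= 8.217 or y ~= -1.217.

y = -1.217 or y = 5 or y = 8.217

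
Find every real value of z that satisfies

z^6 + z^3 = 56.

Let u = z^3. The equation becomes u^2 + u - 56 = 0.
Factor: (u + 8)(u - 7) = 0, so u = -8 or u = 7.
z^3 = -8 gives z = -2.
z^3 = 7 gives z = (7)^(1/3) ~= 1.9129.

z = -2 or z = 1.9129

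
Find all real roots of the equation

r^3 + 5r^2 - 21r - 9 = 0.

Possible rational roots are divisors of -9. Testing r = 3 gives 0, so (r - 3) is a factor.
Divide: r^3 + 5r^2 - 21r - 9 = (r - 3)(r^2 + 8r + 3).
Apply the quadratic formula to r^2 + 8r + 3 = 0: r = (-8 +/- sqrt(52))/2, i.e. r ~= -0.3944 or r ~= -7.6056.

r = -7.6056 or r = -0.3944 or r = 3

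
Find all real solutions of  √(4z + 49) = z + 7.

z = 0

Square both sides: 4z + 49 = (z + 7)².
Expand and rearrange: z² + 10z = 0.
Solving gives z = 0 or z = -10.
Check each candidate in the original equation:
  z = 0: √(49) = 7, while z + 7 = 7 — valid.
  z = -10: √(9) = 3, while z + 7 = -3 — extraneous.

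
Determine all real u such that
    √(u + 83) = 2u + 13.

u = -2

Square both sides: u + 83 = (2u + 13)².
Expand and rearrange: 4u² + 51u + 86 = 0.
Solving gives u = -2 or u = -10.75.
Check each candidate in the original equation:
  u = -2: √(81) = 9, while 2u + 13 = 9 — valid.
  u = -10.75: √(72.25) = 8.5, while 2u + 13 = -8.5 — extraneous.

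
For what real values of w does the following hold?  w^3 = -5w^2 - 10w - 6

w = -1

Rearrange: w^3 + 5w^2 + 10w + 6 = 0.
Possible rational roots are divisors of 6. Testing w = -1 gives 0, so (w + 1) is a factor.
Divide: w^3 + 5w^2 + 10w + 6 = (w + 1)(w^2 + 4w + 6).
The quadratic w^2 + 4w + 6 has discriminant -8 < 0, so no further real roots.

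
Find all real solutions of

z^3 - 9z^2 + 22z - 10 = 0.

Possible rational roots are divisors of -10. Testing z = 5 gives 0, so (z - 5) is a factor.
Divide: z^3 - 9z^2 + 22z - 10 = (z - 5)(z^2 - 4z + 2).
Apply the quadratic formula to z^2 - 4z + 2 = 0: z = (4 +/- sqrt(8))/2, i.e. z ~= 3.4142 or z ~= 0.5858.

z = 0.5858 or z = 3.4142 or z = 5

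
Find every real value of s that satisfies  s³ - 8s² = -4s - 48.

Rearrange: s³ - 8s² + 4s + 48 = 0.
Possible rational roots are divisors of 48. Testing s = 4 gives 0, so (s - 4) is a factor.
Divide: s³ - 8s² + 4s + 48 = (s - 4)(s² - 4s - 12).
Factor the quadratic: s = 6 or s = -2.

s = -2 or s = 4 or s = 6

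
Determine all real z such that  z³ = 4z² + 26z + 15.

Rearrange: z³ - 4z² - 26z - 15 = 0.
Possible rational roots are divisors of -15. Testing z = -3 gives 0, so (z + 3) is a factor.
Divide: z³ - 4z² - 26z - 15 = (z + 3)(z² - 7z - 5).
Apply the quadratic formula to z² - 7z - 5 = 0: z = (7 ± √69)/2, i.e. z ≈ 7.6533 or z ≈ -0.6533.

z = -3 or z = -0.6533 or z = 7.6533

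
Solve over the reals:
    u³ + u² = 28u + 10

Rearrange: u³ + u² - 28u - 10 = 0.
Possible rational roots are divisors of -10. Testing u = 5 gives 0, so (u - 5) is a factor.
Divide: u³ + u² - 28u - 10 = (u - 5)(u² + 6u + 2).
Apply the quadratic formula to u² + 6u + 2 = 0: u = (-6 ± √28)/2, i.e. u ≈ -0.3542 or u ≈ -5.6458.

u = -5.6458 or u = -0.3542 or u = 5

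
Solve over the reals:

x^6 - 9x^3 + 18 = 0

Let u = x^3. The equation becomes u^2 - 9u + 18 = 0.
Factor: (u - 3)(u - 6) = 0, so u = 3 or u = 6.
x^3 = 3 gives x = (3)^(1/3) ~= 1.4422.
x^3 = 6 gives x = (6)^(1/3) ~= 1.8171.

x = 1.4422 or x = 1.8171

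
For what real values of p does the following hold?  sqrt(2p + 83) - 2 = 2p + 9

Isolate the radical: sqrt(2p + 83) = 2p + 11.
Square both sides: 2p + 83 = (2p + 11)^2.
Expand and rearrange: 4p^2 + 42p + 38 = 0.
Solving gives p = -1 or p = -9.5.
Check each candidate in the original equation:
  p = -1: sqrt(81) = 9, while 2p + 11 = 9 — valid.
  p = -9.5: sqrt(64) = 8, while 2p + 11 = -8 — extraneous.

p = -1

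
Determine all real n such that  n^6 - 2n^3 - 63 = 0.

Let u = n^3. The equation becomes u^2 - 2u - 63 = 0.
Factor: (u - 9)(u + 7) = 0, so u = 9 or u = -7.
n^3 = 9 gives n = (9)^(1/3) ~= 2.0801.
n^3 = -7 gives n = -(7)^(1/3) ~= -1.9129.

n = -1.9129 or n = 2.0801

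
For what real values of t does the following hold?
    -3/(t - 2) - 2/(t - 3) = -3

t = 2.4514 or t = 4.2153

Multiply both sides by (t - 2)(t - 3):
-3(t - 3) - 2(t - 2) = -3(t - 2)(t - 3).
Expand and collect terms: -3t^2 + 20t - 31 = 0.
By the quadratic formula, t = (-20 +/- sqrt(28)) / -6, so t ~= 2.4514 or t ~= 4.2153.
Neither value makes a denominator zero (t != 2, t != 3), so both are valid.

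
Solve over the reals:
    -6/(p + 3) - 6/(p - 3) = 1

p = -12.7082 or p = 0.7082

Multiply both sides by (p + 3)(p - 3):
-6(p - 3) - 6(p + 3) = (p + 3)(p - 3).
Expand and collect terms: p^2 + 12p - 9 = 0.
By the quadratic formula, p = (-12 +/- sqrt(180)) / 2, so p ~= 0.7082 or p ~= -12.7082.
Neither value makes a denominator zero (p != -3, p != 3), so both are valid.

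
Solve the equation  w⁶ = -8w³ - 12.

w = -1.8171 or w = -1.2599

Let u = w³. The equation becomes u² + 8u + 12 = 0.
Factor: (u + 6)(u + 2) = 0, so u = -6 or u = -2.
w³ = -6 gives w = -∛(6) ≈ -1.8171.
w³ = -2 gives w = -∛(2) ≈ -1.2599.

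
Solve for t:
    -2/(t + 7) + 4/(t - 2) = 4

Multiply both sides by (t + 7)(t - 2):
-2(t - 2) + 4(t + 7) = 4(t + 7)(t - 2).
Expand and collect terms: 4t² + 18t - 88 = 0.
By the quadratic formula, t = (-18 ± √1732) / 8, so t ≈ 2.9522 or t ≈ -7.4522.
Neither value makes a denominator zero (t ≠ -7, t ≠ 2), so both are valid.

t = -7.4522 or t = 2.9522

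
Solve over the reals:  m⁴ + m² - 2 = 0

m = -1 or m = 1

Let u = m². The equation becomes u² + u - 2 = 0.
Factor: (u + 2)(u - 1) = 0, so u = -2 or u = 1.
m² = -2 < 0 has no real solution.
m² = 1 gives m = ±1.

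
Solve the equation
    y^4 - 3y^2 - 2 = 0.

Let u = y^2. The equation becomes u^2 - 3u - 2 = 0.
By the quadratic formula, u = 3/2 + sqrt(17)/2 or u = 3/2 - sqrt(17)/2.
y^2 = 3/2 + sqrt(17)/2 gives y = +/-sqrt(3/2 + sqrt(17)/2) ~= +/-1.8872.
y^2 = 3/2 - sqrt(17)/2 < 0 has no real solution.

y = -1.8872 or y = 1.8872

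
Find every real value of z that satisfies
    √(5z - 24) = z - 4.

Square both sides: 5z - 24 = (z - 4)².
Expand and rearrange: z² - 13z + 40 = 0.
Solving gives z = 8 or z = 5.
Check each candidate in the original equation:
  z = 8: √(16) = 4, while z - 4 = 4 — valid.
  z = 5: √(1) = 1, while z - 4 = 1 — valid.

z = 5 or z = 8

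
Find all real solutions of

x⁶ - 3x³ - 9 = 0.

x = -1.2285 or x = 1.6932

Let u = x³. The equation becomes u² - 3u - 9 = 0.
By the quadratic formula, u = 3/2 + 3·√(5)/2 or u = 3/2 - 3·√(5)/2.
x³ = 3/2 + 3·√(5)/2 gives x = ∛(3/2 + 3·√(5)/2) ≈ 1.6932.
x³ = 3/2 - 3·√(5)/2 gives x = -∛(-3/2 + 3·√(5)/2) ≈ -1.2285.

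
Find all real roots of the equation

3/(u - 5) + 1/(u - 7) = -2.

u = 3.2679 or u = 6.7321

Multiply both sides by (u - 5)(u - 7):
3(u - 7) + (u - 5) = -2(u - 5)(u - 7).
Expand and collect terms: -2u^2 + 20u - 44 = 0.
By the quadratic formula, u = (-20 +/- sqrt(48)) / -4, so u ~= 3.2679 or u ~= 6.7321.
Neither value makes a denominator zero (u != 5, u != 7), so both are valid.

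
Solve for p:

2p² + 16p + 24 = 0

Factor: 2(p + 2)(p + 6) = 0.
So p = -2 or p = -6.

p = -6 or p = -2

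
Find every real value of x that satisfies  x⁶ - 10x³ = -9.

Let u = x³. The equation becomes u² - 10u + 9 = 0.
Factor: (u - 1)(u - 9) = 0, so u = 1 or u = 9.
x³ = 1 gives x = 1.
x³ = 9 gives x = ∛(9) ≈ 2.0801.

x = 1 or x = 2.0801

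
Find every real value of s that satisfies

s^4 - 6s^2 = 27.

Let u = s^2. The equation becomes u^2 - 6u - 27 = 0.
Factor: (u + 3)(u - 9) = 0, so u = -3 or u = 9.
s^2 = -3 < 0 has no real solution.
s^2 = 9 gives s = +/-3.

s = -3 or s = 3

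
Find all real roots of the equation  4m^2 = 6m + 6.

m = -0.6861 or m = 2.1861

Rearrange to standard form: 4m^2 - 6m - 6 = 0.
Discriminant: (-6)^2 - 4*4*(-6) = 132.
Quadratic formula: m = (6 +/- sqrt(132)) / 8.
So m = 3/4 + sqrt(33)/4 ~= 2.1861 or m = 3/4 - sqrt(33)/4 ~= -0.6861.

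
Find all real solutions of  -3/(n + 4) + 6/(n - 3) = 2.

n = -5.0944 or n = 5.5944

Multiply both sides by (n + 4)(n - 3):
-3(n - 3) + 6(n + 4) = 2(n + 4)(n - 3).
Expand and collect terms: 2n² - n - 57 = 0.
By the quadratic formula, n = (1 ± √457) / 4, so n ≈ 5.5944 or n ≈ -5.0944.
Neither value makes a denominator zero (n ≠ -4, n ≠ 3), so both are valid.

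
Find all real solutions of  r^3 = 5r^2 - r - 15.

Rearrange: r^3 - 5r^2 + r + 15 = 0.
Possible rational roots are divisors of 15. Testing r = 3 gives 0, so (r - 3) is a factor.
Divide: r^3 - 5r^2 + r + 15 = (r - 3)(r^2 - 2r - 5).
Apply the quadratic formula to r^2 - 2r - 5 = 0: r = (2 +/- sqrt(24))/2, i.e. r ~= 3.4495 or r ~= -1.4495.

r = -1.4495 or r = 3 or r = 3.4495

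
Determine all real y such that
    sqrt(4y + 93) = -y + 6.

Square both sides: 4y + 93 = (-y + 6)^2.
Expand and rearrange: y^2 - 16y - 57 = 0.
Solving gives y = 19 or y = -3.
Check each candidate in the original equation:
  y = 19: sqrt(169) = 13, while -y + 6 = -13 — extraneous.
  y = -3: sqrt(81) = 9, while -y + 6 = 9 — valid.

y = -3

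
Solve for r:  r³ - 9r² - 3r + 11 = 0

r = -1.1962 or r = 1 or r = 9.1962

Possible rational roots are divisors of 11. Testing r = 1 gives 0, so (r - 1) is a factor.
Divide: r³ - 9r² - 3r + 11 = (r - 1)(r² - 8r - 11).
Apply the quadratic formula to r² - 8r - 11 = 0: r = (8 ± √108)/2, i.e. r ≈ 9.1962 or r ≈ -1.1962.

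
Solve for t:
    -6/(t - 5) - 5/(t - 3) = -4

Multiply both sides by (t - 5)(t - 3):
-6(t - 3) - 5(t - 5) = -4(t - 5)(t - 3).
Expand and collect terms: -4t^2 + 43t - 103 = 0.
By the quadratic formula, t = (-43 +/- sqrt(201)) / -8, so t ~= 3.6028 or t ~= 7.1472.
Neither value makes a denominator zero (t != 5, t != 3), so both are valid.

t = 3.6028 or t = 7.1472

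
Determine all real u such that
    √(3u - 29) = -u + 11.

Square both sides: 3u - 29 = (-u + 11)².
Expand and rearrange: u² - 25u + 150 = 0.
Solving gives u = 15 or u = 10.
Check each candidate in the original equation:
  u = 15: √(16) = 4, while -u + 11 = -4 — extraneous.
  u = 10: √(1) = 1, while -u + 11 = 1 — valid.

u = 10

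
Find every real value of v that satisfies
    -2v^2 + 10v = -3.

v = -0.2839 or v = 5.2839

Rearrange to standard form: -2v^2 + 10v + 3 = 0.
Discriminant: (10)^2 - 4*(-2)*3 = 124.
Quadratic formula: v = (-10 +/- sqrt(124)) / (-4).
So v = 5/2 - sqrt(31)/2 ~= -0.2839 or v = 5/2 + sqrt(31)/2 ~= 5.2839.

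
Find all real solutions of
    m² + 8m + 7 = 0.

m = -7 or m = -1

Factor: (m + 7)(m + 1) = 0.
So m = -7 or m = -1.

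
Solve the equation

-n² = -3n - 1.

Rearrange to standard form: -n² + 3n + 1 = 0.
Discriminant: (3)² − 4·(-1)·1 = 13.
Quadratic formula: n = (-3 ± √13) / (-2).
So n = 3/2 - √(13)/2 ≈ -0.3028 or n = 3/2 + √(13)/2 ≈ 3.3028.

n = -0.3028 or n = 3.3028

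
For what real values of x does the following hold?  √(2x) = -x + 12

Square both sides: 2x = (-x + 12)².
Expand and rearrange: x² - 26x + 144 = 0.
Solving gives x = 18 or x = 8.
Check each candidate in the original equation:
  x = 18: √(36) = 6, while -x + 12 = -6 — extraneous.
  x = 8: √(16) = 4, while -x + 12 = 4 — valid.

x = 8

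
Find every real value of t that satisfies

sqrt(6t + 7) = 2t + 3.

t = -1 or t = -0.5

Square both sides: 6t + 7 = (2t + 3)^2.
Expand and rearrange: 4t^2 + 6t + 2 = 0.
Solving gives t = -0.5 or t = -1.
Check each candidate in the original equation:
  t = -0.5: sqrt(4) = 2, while 2t + 3 = 2 — valid.
  t = -1: sqrt(1) = 1, while 2t + 3 = 1 — valid.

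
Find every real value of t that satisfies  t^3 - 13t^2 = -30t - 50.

t = -1.099 or t = 5 or t = 9.099

Rearrange: t^3 - 13t^2 + 30t + 50 = 0.
Possible rational roots are divisors of 50. Testing t = 5 gives 0, so (t - 5) is a factor.
Divide: t^3 - 13t^2 + 30t + 50 = (t - 5)(t^2 - 8t - 10).
Apply the quadratic formula to t^2 - 8t - 10 = 0: t = (8 +/- sqrt(104))/2, i.e. t ~= 9.099 or t ~= -1.099.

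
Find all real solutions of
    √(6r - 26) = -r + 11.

Square both sides: 6r - 26 = (-r + 11)².
Expand and rearrange: r² - 28r + 147 = 0.
Solving gives r = 21 or r = 7.
Check each candidate in the original equation:
  r = 21: √(100) = 10, while -r + 11 = -10 — extraneous.
  r = 7: √(16) = 4, while -r + 11 = 4 — valid.

r = 7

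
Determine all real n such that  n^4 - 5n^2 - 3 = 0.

Let u = n^2. The equation becomes u^2 - 5u - 3 = 0.
By the quadratic formula, u = 5/2 + sqrt(37)/2 or u = 5/2 - sqrt(37)/2.
n^2 = 5/2 + sqrt(37)/2 gives n = +/-sqrt(5/2 + sqrt(37)/2) ~= +/-2.354.
n^2 = 5/2 - sqrt(37)/2 < 0 has no real solution.

n = -2.354 or n = 2.354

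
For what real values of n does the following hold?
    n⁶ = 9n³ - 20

n = 1.5874 or n = 1.71

Let u = n³. The equation becomes u² - 9u + 20 = 0.
Factor: (u - 5)(u - 4) = 0, so u = 5 or u = 4.
n³ = 5 gives n = ∛(5) ≈ 1.71.
n³ = 4 gives n = ∛(4) ≈ 1.5874.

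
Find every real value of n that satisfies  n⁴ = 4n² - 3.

Let u = n². The equation becomes u² - 4u + 3 = 0.
Factor: (u - 3)(u - 1) = 0, so u = 3 or u = 1.
n² = 3 gives n = ±√(3) ≈ ±1.7321.
n² = 1 gives n = ±1.

n = -1.7321 or n = -1 or n = 1 or n = 1.7321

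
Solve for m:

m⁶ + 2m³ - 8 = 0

m = -1.5874 or m = 1.2599

Let u = m³. The equation becomes u² + 2u - 8 = 0.
Factor: (u + 4)(u - 2) = 0, so u = -4 or u = 2.
m³ = -4 gives m = -∛(4) ≈ -1.5874.
m³ = 2 gives m = ∛(2) ≈ 1.2599.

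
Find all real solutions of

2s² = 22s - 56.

s = 4 or s = 7

Bring every term to one side: 2s² - 22s + 56 = 0.
Factor: 2(s - 7)(s - 4) = 0.
So s = 7 or s = 4.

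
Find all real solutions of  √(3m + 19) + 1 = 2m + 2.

m = 2

Isolate the radical: √(3m + 19) = 2m + 1.
Square both sides: 3m + 19 = (2m + 1)².
Expand and rearrange: 4m² + m - 18 = 0.
Solving gives m = 2 or m = -2.25.
Check each candidate in the original equation:
  m = 2: √(25) = 5, while 2m + 1 = 5 — valid.
  m = -2.25: √(12.25) = 3.5, while 2m + 1 = -3.5 — extraneous.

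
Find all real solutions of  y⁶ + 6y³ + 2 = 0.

Let u = y³. The equation becomes u² + 6u + 2 = 0.
By the quadratic formula, u = -3 + √(7) or u = -3 - √(7).
y³ = -3 + √(7) gives y = -∛(3 - √(7)) ≈ -0.7076.
y³ = -3 - √(7) gives y = -∛(√(7) + 3) ≈ -1.7806.

y = -1.7806 or y = -0.7076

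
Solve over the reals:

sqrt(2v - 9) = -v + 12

Square both sides: 2v - 9 = (-v + 12)^2.
Expand and rearrange: v^2 - 26v + 153 = 0.
Solving gives v = 17 or v = 9.
Check each candidate in the original equation:
  v = 17: sqrt(25) = 5, while -v + 12 = -5 — extraneous.
  v = 9: sqrt(9) = 3, while -v + 12 = 3 — valid.

v = 9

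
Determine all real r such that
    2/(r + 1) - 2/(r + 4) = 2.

Multiply both sides by (r + 1)(r + 4):
2(r + 4) - 2(r + 1) = 2(r + 1)(r + 4).
Expand and collect terms: 2r² + 10r + 2 = 0.
By the quadratic formula, r = (-10 ± √84) / 4, so r ≈ -0.2087 or r ≈ -4.7913.
Neither value makes a denominator zero (r ≠ -1, r ≠ -4), so both are valid.

r = -4.7913 or r = -0.2087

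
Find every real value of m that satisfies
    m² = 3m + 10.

m = -2 or m = 5

Bring every term to one side: m² - 3m - 10 = 0.
Factor: (m - 5)(m + 2) = 0.
So m = 5 or m = -2.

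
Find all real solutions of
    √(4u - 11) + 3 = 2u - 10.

Isolate the radical: √(4u - 11) = 2u - 13.
Square both sides: 4u - 11 = (2u - 13)².
Expand and rearrange: 4u² - 56u + 180 = 0.
Solving gives u = 9 or u = 5.
Check each candidate in the original equation:
  u = 9: √(25) = 5, while 2u - 13 = 5 — valid.
  u = 5: √(9) = 3, while 2u - 13 = -3 — extraneous.

u = 9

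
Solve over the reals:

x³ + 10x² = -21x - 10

Rearrange: x³ + 10x² + 21x + 10 = 0.
Possible rational roots are divisors of 10. Testing x = -2 gives 0, so (x + 2) is a factor.
Divide: x³ + 10x² + 21x + 10 = (x + 2)(x² + 8x + 5).
Apply the quadratic formula to x² + 8x + 5 = 0: x = (-8 ± √44)/2, i.e. x ≈ -0.6834 or x ≈ -7.3166.

x = -7.3166 or x = -2 or x = -0.6834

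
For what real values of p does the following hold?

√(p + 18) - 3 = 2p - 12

Isolate the radical: √(p + 18) = 2p - 9.
Square both sides: p + 18 = (2p - 9)².
Expand and rearrange: 4p² - 37p + 63 = 0.
Solving gives p = 7 or p = 2.25.
Check each candidate in the original equation:
  p = 7: √(25) = 5, while 2p - 9 = 5 — valid.
  p = 2.25: √(20.25) = 4.5, while 2p - 9 = -4.5 — extraneous.

p = 7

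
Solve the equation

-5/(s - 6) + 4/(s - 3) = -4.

s = 2.25 or s = 7

Multiply both sides by (s - 6)(s - 3):
-5(s - 3) + 4(s - 6) = -4(s - 6)(s - 3).
Expand and collect terms: -4s^2 + 37s - 63 = 0.
Factor or apply the quadratic formula: s = 2.25 or s = 7.
Neither value makes a denominator zero (s != 6, s != 3), so both are valid.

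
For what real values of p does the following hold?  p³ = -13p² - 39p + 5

Rearrange: p³ + 13p² + 39p - 5 = 0.
Possible rational roots are divisors of -5. Testing p = -5 gives 0, so (p + 5) is a factor.
Divide: p³ + 13p² + 39p - 5 = (p + 5)(p² + 8p - 1).
Apply the quadratic formula to p² + 8p - 1 = 0: p = (-8 ± √68)/2, i.e. p ≈ 0.1231 or p ≈ -8.1231.

p = -8.1231 or p = -5 or p = 0.1231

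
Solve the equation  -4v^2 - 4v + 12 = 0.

v = -2.3028 or v = 1.3028

Discriminant: (-4)^2 - 4*(-4)*12 = 208.
Quadratic formula: v = (4 +/- sqrt(208)) / (-8).
So v = -sqrt(13)/2 - 1/2 ~= -2.3028 or v = -1/2 + sqrt(13)/2 ~= 1.3028.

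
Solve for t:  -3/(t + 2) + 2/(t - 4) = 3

t = -2.912 or t = 4.5787

Multiply both sides by (t + 2)(t - 4):
-3(t - 4) + 2(t + 2) = 3(t + 2)(t - 4).
Expand and collect terms: 3t² - 5t - 40 = 0.
By the quadratic formula, t = (5 ± √505) / 6, so t ≈ 4.5787 or t ≈ -2.912.
Neither value makes a denominator zero (t ≠ -2, t ≠ 4), so both are valid.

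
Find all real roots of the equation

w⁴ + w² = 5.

Let u = w². The equation becomes u² + u - 5 = 0.
By the quadratic formula, u = -1/2 + √(21)/2 or u = -√(21)/2 - 1/2.
w² = -1/2 + √(21)/2 gives w = ±√(-1/2 + √(21)/2) ≈ ±1.3384.
w² = -√(21)/2 - 1/2 < 0 has no real solution.

w = -1.3384 or w = 1.3384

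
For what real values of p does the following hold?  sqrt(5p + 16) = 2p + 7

Square both sides: 5p + 16 = (2p + 7)^2.
Expand and rearrange: 4p^2 + 23p + 33 = 0.
Solving gives p = -2.75 or p = -3.
Check each candidate in the original equation:
  p = -2.75: sqrt(2.25) = 1.5, while 2p + 7 = 1.5 — valid.
  p = -3: sqrt(1) = 1, while 2p + 7 = 1 — valid.

p = -3 or p = -2.75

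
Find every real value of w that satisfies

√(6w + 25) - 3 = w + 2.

w = -4 or w = 0

Isolate the radical: √(6w + 25) = w + 5.
Square both sides: 6w + 25 = (w + 5)².
Expand and rearrange: w² + 4w = 0.
Solving gives w = 0 or w = -4.
Check each candidate in the original equation:
  w = 0: √(25) = 5, while w + 5 = 5 — valid.
  w = -4: √(1) = 1, while w + 5 = 1 — valid.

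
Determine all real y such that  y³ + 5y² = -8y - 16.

Rearrange: y³ + 5y² + 8y + 16 = 0.
Possible rational roots are divisors of 16. Testing y = -4 gives 0, so (y + 4) is a factor.
Divide: y³ + 5y² + 8y + 16 = (y + 4)(y² + y + 4).
The quadratic y² + y + 4 has discriminant -15 < 0, so no further real roots.

y = -4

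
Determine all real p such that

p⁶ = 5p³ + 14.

p = -1.2599 or p = 1.9129

Let u = p³. The equation becomes u² - 5u - 14 = 0.
Factor: (u - 7)(u + 2) = 0, so u = 7 or u = -2.
p³ = 7 gives p = ∛(7) ≈ 1.9129.
p³ = -2 gives p = -∛(2) ≈ -1.2599.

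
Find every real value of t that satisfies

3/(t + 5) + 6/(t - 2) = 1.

t = -3.5574 or t = 9.5574

Multiply both sides by (t + 5)(t - 2):
3(t - 2) + 6(t + 5) = (t + 5)(t - 2).
Expand and collect terms: t^2 - 6t - 34 = 0.
By the quadratic formula, t = (6 +/- sqrt(172)) / 2, so t ~= 9.5574 or t ~= -3.5574.
Neither value makes a denominator zero (t != -5, t != 2), so both are valid.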